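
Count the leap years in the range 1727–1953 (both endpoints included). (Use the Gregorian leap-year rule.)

Multiples of 4 in [1727,1953]: 57.
Of those, multiples of 100: 2 (not leap unless ÷400).
Multiples of 400: 0.
Leap years = 57 − 2 + 0 = 55.

55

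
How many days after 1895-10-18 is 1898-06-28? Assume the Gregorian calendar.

Oct 18, 1895 → Oct 18, 1896: 366 days (Feb 29, 1896 is in that span).
Oct 18, 1896 → Oct 18, 1897: 365 days.
Oct 18, 1897 → Nov 18, 1897: 31 days (October has 31).
Nov 18, 1897 → Dec 18, 1897: 30 days (November has 30).
Dec 18, 1897 → Jan 18, 1898: 31 days (December has 31).
Jan 18, 1898 → Feb 18, 1898: 31 days (January has 31).
Feb 18, 1898 → Mar 18, 1898: 28 days (February has 28).
Mar 18, 1898 → Apr 18, 1898: 31 days (March has 31).
Apr 18, 1898 → May 18, 1898: 30 days (April has 30).
May 18, 1898 → Jun 18, 1898: 31 days (May has 31).
Jun 18, 1898 → Jun 28, 1898: 10 days.
Total: 984 days.

984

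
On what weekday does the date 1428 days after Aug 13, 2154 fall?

Tuesday

First find the weekday of Aug 13, 2154. Doomsday rule: the anchor day for the 2100s is Sunday. For year 54: 54÷12 = 4 r 6, and 6÷4 = 1, so 4+6+1 = 11.
Sunday + 11 ≡ Thursday — that's 2154's doomsday.
In August the doomsday date is Aug 8.
Aug 13 is 5 days after Aug 8; 5 mod 7 = 5, so Thursday + 5 = Tuesday.
1428 mod 7 = 0, so 1428 days after a Tuesday is Tuesday + 0 = Tuesday.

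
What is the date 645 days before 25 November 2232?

February 19, 2231

−366 (one year; includes Feb 29, 2232) → Nov 25, 2231 (279 left).
−25 → Oct 31, 2231 (end of Oct, 31 days; 254 left).
−31 → Sep 30, 2231 (end of Sep, 30 days; 223 left).
−30 → Aug 31, 2231 (end of Aug, 31 days; 193 left).
−31 → Jul 31, 2231 (end of Jul, 31 days; 162 left).
−31 → Jun 30, 2231 (end of Jun, 30 days; 131 left).
−30 → May 31, 2231 (end of May, 31 days; 101 left).
−31 → Apr 30, 2231 (end of Apr, 30 days; 70 left).
−30 → Mar 31, 2231 (end of Mar, 31 days; 40 left).
−31 → Feb 28, 2231 (end of Feb, 28 days; 9 left).
−9 → Feb 19, 2231.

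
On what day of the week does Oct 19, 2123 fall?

Tuesday

Doomsday rule: the anchor day for the 2100s is Sunday. For year 23: 23÷12 = 1 r 11, and 11÷4 = 2, so 1+11+2 = 14.
Sunday + 14 ≡ Sunday — that's 2123's doomsday.
In October the doomsday date is Oct 10.
Oct 19 is 9 days after Oct 10; 9 mod 7 = 2, so Sunday + 2 = Tuesday.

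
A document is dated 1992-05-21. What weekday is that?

Doomsday rule: the anchor day for the 1900s is Wednesday. For year 92: 92÷12 = 7 r 8, and 8÷4 = 2, so 7+8+2 = 17.
Wednesday + 17 ≡ Saturday — that's 1992's doomsday.
In May the doomsday date is May 9.
May 21 is 12 days after May 9; 12 mod 7 = 5, so Saturday + 5 = Thursday.

Thursday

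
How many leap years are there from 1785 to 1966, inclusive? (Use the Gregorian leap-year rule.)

Multiples of 4 in [1785,1966]: 45.
Of those, multiples of 100: 2 (not leap unless ÷400).
Multiples of 400: 0.
Leap years = 45 − 2 + 0 = 43.

43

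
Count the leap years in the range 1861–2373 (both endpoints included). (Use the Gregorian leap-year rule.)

Multiples of 4 in [1861,2373]: 128.
Of those, multiples of 100: 5 (not leap unless ÷400).
Multiples of 400: 1.
Leap years = 128 − 5 + 1 = 124.

124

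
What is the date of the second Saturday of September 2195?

September 12, 2195

September 1, 2195 is a Tuesday.
The first Saturday is therefore September 5 (4 days later).
The second Saturday is 5 + 1×7 = September 12.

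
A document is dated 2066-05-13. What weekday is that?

Doomsday rule: the anchor day for the 2000s is Tuesday. For year 66: 66÷12 = 5 r 6, and 6÷4 = 1, so 5+6+1 = 12.
Tuesday + 12 ≡ Sunday — that's 2066's doomsday.
In May the doomsday date is May 9.
May 13 is 4 days after May 9; 4 mod 7 = 4, so Sunday + 4 = Thursday.

Thursday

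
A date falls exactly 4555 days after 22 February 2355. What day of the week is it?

Sunday

First find the weekday of Feb 22, 2355. Doomsday rule: the anchor day for the 2300s is Wednesday. For year 55: 55÷12 = 4 r 7, and 7÷4 = 1, so 4+7+1 = 12.
Wednesday + 12 ≡ Monday — that's 2355's doomsday.
In February the doomsday date is Feb 28 (2355 is not a leap year).
Feb 22 is 6 days before Feb 28; 6 mod 7 = 6, so Monday − 6 = Tuesday.
4555 mod 7 = 5, so 4555 days after a Tuesday is Tuesday + 5 = Sunday.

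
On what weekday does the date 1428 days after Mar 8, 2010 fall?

Mar 8, 2010 is a Monday.
1428 mod 7 = 0, so 1428 days after a Monday is Monday + 0 = Monday.

Monday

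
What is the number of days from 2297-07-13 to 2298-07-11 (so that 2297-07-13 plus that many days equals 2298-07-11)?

363

Jul 13, 2297 → Aug 13, 2297: 31 days (July has 31).
Aug 13, 2297 → Sep 13, 2297: 31 days (August has 31).
Sep 13, 2297 → Oct 13, 2297: 30 days (September has 30).
Oct 13, 2297 → Nov 13, 2297: 31 days (October has 31).
Nov 13, 2297 → Dec 13, 2297: 30 days (November has 30).
Dec 13, 2297 → Jan 13, 2298: 31 days (December has 31).
Jan 13, 2298 → Feb 13, 2298: 31 days (January has 31).
Feb 13, 2298 → Mar 13, 2298: 28 days (February has 28).
Mar 13, 2298 → Apr 13, 2298: 31 days (March has 31).
Apr 13, 2298 → May 13, 2298: 30 days (April has 30).
May 13, 2298 → Jun 13, 2298: 31 days (May has 31).
Jun 13, 2298 → Jul 11, 2298: 28 days.
Total: 363 days.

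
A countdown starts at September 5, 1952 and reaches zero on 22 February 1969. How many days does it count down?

6014

Sep 5, 1952 → Sep 5, 1953: 365 days.
Sep 5, 1953 → Sep 5, 1954: 365 days.
Sep 5, 1954 → Sep 5, 1955: 365 days.
Sep 5, 1955 → Sep 5, 1956: 366 days (Feb 29, 1956 is in that span).
Sep 5, 1956 → Sep 5, 1957: 365 days.
Sep 5, 1957 → Sep 5, 1958: 365 days.
Sep 5, 1958 → Sep 5, 1959: 365 days.
Sep 5, 1959 → Sep 5, 1960: 366 days (Feb 29, 1960 is in that span).
Sep 5, 1960 → Sep 5, 1961: 365 days.
Sep 5, 1961 → Sep 5, 1962: 365 days.
Sep 5, 1962 → Sep 5, 1963: 365 days.
Sep 5, 1963 → Sep 5, 1964: 366 days (Feb 29, 1964 is in that span).
Sep 5, 1964 → Sep 5, 1965: 365 days.
Sep 5, 1965 → Sep 5, 1966: 365 days.
Sep 5, 1966 → Sep 5, 1967: 365 days.
Sep 5, 1967 → Sep 5, 1968: 366 days (Feb 29, 1968 is in that span).
Sep 5, 1968 → Oct 5, 1968: 30 days (September has 30).
Oct 5, 1968 → Nov 5, 1968: 31 days (October has 31).
Nov 5, 1968 → Dec 5, 1968: 30 days (November has 30).
Dec 5, 1968 → Jan 5, 1969: 31 days (December has 31).
Jan 5, 1969 → Feb 5, 1969: 31 days (January has 31).
Feb 5, 1969 → Feb 22, 1969: 17 days.
Total: 6014 days.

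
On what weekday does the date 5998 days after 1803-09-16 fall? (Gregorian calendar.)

Sep 16, 1803 is a Friday.
5998 mod 7 = 6, so 5998 days after a Friday is Friday + 6 = Thursday.

Thursday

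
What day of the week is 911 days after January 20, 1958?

Tuesday

First find the weekday of Jan 20, 1958. Doomsday rule: the anchor day for the 1900s is Wednesday. For year 58: 58÷12 = 4 r 10, and 10÷4 = 2, so 4+10+2 = 16.
Wednesday + 16 ≡ Friday — that's 1958's doomsday.
In January the doomsday date is Jan 3 (1958 is not a leap year).
Jan 20 is 17 days after Jan 3; 17 mod 7 = 3, so Friday + 3 = Monday.
911 mod 7 = 1, so 911 days after a Monday is Monday + 1 = Tuesday.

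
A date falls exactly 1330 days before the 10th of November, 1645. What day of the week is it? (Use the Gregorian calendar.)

First find the weekday of Nov 10, 1645. Doomsday rule: the anchor day for the 1600s is Tuesday. For year 45: 45÷12 = 3 r 9, and 9÷4 = 2, so 3+9+2 = 14.
Tuesday + 14 ≡ Tuesday — that's 1645's doomsday.
In November the doomsday date is Nov 7.
Nov 10 is 3 days after Nov 7; 3 mod 7 = 3, so Tuesday + 3 = Friday.
1330 mod 7 = 0, so 1330 days before a Friday is Friday − 0 = Friday.

Friday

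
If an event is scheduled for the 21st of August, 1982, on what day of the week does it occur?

Doomsday rule: the anchor day for the 1900s is Wednesday. For year 82: 82÷12 = 6 r 10, and 10÷4 = 2, so 6+10+2 = 18.
Wednesday + 18 ≡ Sunday — that's 1982's doomsday.
In August the doomsday date is Aug 8.
Aug 21 is 13 days after Aug 8; 13 mod 7 = 6, so Sunday + 6 = Saturday.

Saturday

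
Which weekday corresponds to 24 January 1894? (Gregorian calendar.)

Doomsday rule: the anchor day for the 1800s is Friday. For year 94: 94÷12 = 7 r 10, and 10÷4 = 2, so 7+10+2 = 19.
Friday + 19 ≡ Wednesday — that's 1894's doomsday.
In January the doomsday date is Jan 3 (1894 is not a leap year).
Jan 24 is 21 days after Jan 3; 21 mod 7 = 0, so Wednesday + 0 = Wednesday.

Wednesday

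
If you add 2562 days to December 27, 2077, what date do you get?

January 1, 2085

+365 (one year) → Dec 27, 2078 (2197 left).
+365 (one year) → Dec 27, 2079 (1832 left).
+366 (one year; includes Feb 29, 2080) → Dec 27, 2080 (1466 left).
+365 (one year) → Dec 27, 2081 (1101 left).
+365 (one year) → Dec 27, 2082 (736 left).
+365 (one year) → Dec 27, 2083 (371 left).
Dec has 31 days: +5 → Jan 1, 2084 (366 left).
Jan has 31 days: +31 → Feb 1, 2084 (335 left).
Feb has 29 days: +29 → Mar 1, 2084 (306 left).
Mar has 31 days: +31 → Apr 1, 2084 (275 left).
Apr has 30 days: +30 → May 1, 2084 (245 left).
May has 31 days: +31 → Jun 1, 2084 (214 left).
Jun has 30 days: +30 → Jul 1, 2084 (184 left).
Jul has 31 days: +31 → Aug 1, 2084 (153 left).
Aug has 31 days: +31 → Sep 1, 2084 (122 left).
Sep has 30 days: +30 → Oct 1, 2084 (92 left).
Oct has 31 days: +31 → Nov 1, 2084 (61 left).
Nov has 30 days: +30 → Dec 1, 2084 (31 left).
Dec has 31 days: +31 → Jan 1, 2085 (0 left).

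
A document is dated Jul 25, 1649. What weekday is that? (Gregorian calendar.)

Doomsday rule: the anchor day for the 1600s is Tuesday. For year 49: 49÷12 = 4 r 1, and 1÷4 = 0, so 4+1+0 = 5.
Tuesday + 5 ≡ Sunday — that's 1649's doomsday.
In July the doomsday date is Jul 11.
Jul 25 is 14 days after Jul 11; 14 mod 7 = 0, so Sunday + 0 = Sunday.

Sunday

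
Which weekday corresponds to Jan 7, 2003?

January 1, 2003 is a Wednesday.
Jan 1, 2003 → Jan 7, 2003: 6 days.
Total: 6 days.
6 mod 7 = 6, so Wednesday + 6 = Tuesday.

Tuesday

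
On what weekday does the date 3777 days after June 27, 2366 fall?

Friday

First find the weekday of Jun 27, 2366. Doomsday rule: the anchor day for the 2300s is Wednesday. For year 66: 66÷12 = 5 r 6, and 6÷4 = 1, so 5+6+1 = 12.
Wednesday + 12 ≡ Monday — that's 2366's doomsday.
In June the doomsday date is Jun 6.
Jun 27 is 21 days after Jun 6; 21 mod 7 = 0, so Monday + 0 = Monday.
3777 mod 7 = 4, so 3777 days after a Monday is Monday + 4 = Friday.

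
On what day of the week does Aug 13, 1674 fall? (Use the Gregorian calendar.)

Doomsday rule: the anchor day for the 1600s is Tuesday. For year 74: 74÷12 = 6 r 2, and 2÷4 = 0, so 6+2+0 = 8.
Tuesday + 8 ≡ Wednesday — that's 1674's doomsday.
In August the doomsday date is Aug 8.
Aug 13 is 5 days after Aug 8; 5 mod 7 = 5, so Wednesday + 5 = Monday.

Monday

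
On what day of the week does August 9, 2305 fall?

Wednesday

Doomsday rule: the anchor day for the 2300s is Wednesday. For year 05: 5÷12 = 0 r 5, and 5÷4 = 1, so 0+5+1 = 6.
Wednesday + 6 ≡ Tuesday — that's 2305's doomsday.
In August the doomsday date is Aug 8.
Aug 9 is 1 day after Aug 8; 1 mod 7 = 1, so Tuesday + 1 = Wednesday.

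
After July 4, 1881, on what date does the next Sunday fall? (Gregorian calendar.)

Jul 4, 1881 is a Monday.
From Monday to the next Sunday is 6 days.
Jul 4, 1881 + 6 = Jul 10, 1881.

July 10, 1881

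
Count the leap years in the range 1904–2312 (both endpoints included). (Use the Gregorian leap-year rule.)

Multiples of 4 in [1904,2312]: 103.
Of those, multiples of 100: 4 (not leap unless ÷400).
Multiples of 400: 1.
Leap years = 103 − 4 + 1 = 100.

100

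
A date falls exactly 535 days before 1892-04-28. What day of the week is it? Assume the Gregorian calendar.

Monday

Apr 28, 1892 is a Thursday.
535 mod 7 = 3, so 535 days before a Thursday is Thursday − 3 = Monday.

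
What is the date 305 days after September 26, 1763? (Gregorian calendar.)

July 27, 1764

Sep has 30 days: +5 → Oct 1, 1763 (300 left).
Oct has 31 days: +31 → Nov 1, 1763 (269 left).
Nov has 30 days: +30 → Dec 1, 1763 (239 left).
Dec has 31 days: +31 → Jan 1, 1764 (208 left).
Jan has 31 days: +31 → Feb 1, 1764 (177 left).
Feb has 29 days: +29 → Mar 1, 1764 (148 left).
Mar has 31 days: +31 → Apr 1, 1764 (117 left).
Apr has 30 days: +30 → May 1, 1764 (87 left).
May has 31 days: +31 → Jun 1, 1764 (56 left).
Jun has 30 days: +30 → Jul 1, 1764 (26 left).
+26 → Jul 27, 1764.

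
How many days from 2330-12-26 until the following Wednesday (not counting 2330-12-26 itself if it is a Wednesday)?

Dec 26, 2330 is a Friday.
From Friday to the next Wednesday is 5 days.

5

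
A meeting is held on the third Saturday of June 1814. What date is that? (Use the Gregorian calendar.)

June 18, 1814

June 1, 1814 is a Wednesday.
The first Saturday is therefore June 4 (3 days later).
The third Saturday is 4 + 2×7 = June 18.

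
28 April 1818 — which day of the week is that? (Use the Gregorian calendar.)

Doomsday rule: the anchor day for the 1800s is Friday. For year 18: 18÷12 = 1 r 6, and 6÷4 = 1, so 1+6+1 = 8.
Friday + 8 ≡ Saturday — that's 1818's doomsday.
In April the doomsday date is Apr 4.
Apr 28 is 24 days after Apr 4; 24 mod 7 = 3, so Saturday + 3 = Tuesday.

Tuesday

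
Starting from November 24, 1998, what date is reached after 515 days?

April 22, 2000

+365 (one year) → Nov 24, 1999 (150 left).
Nov has 30 days: +7 → Dec 1, 1999 (143 left).
Dec has 31 days: +31 → Jan 1, 2000 (112 left).
Jan has 31 days: +31 → Feb 1, 2000 (81 left).
Feb has 29 days: +29 → Mar 1, 2000 (52 left).
Mar has 31 days: +31 → Apr 1, 2000 (21 left).
+21 → Apr 22, 2000.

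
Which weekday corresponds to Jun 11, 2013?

January 1, 2013 is a Tuesday.
Jan 1, 2013 → Feb 1, 2013: 31 days (January has 31).
Feb 1, 2013 → Mar 1, 2013: 28 days (February has 28).
Mar 1, 2013 → Apr 1, 2013: 31 days (March has 31).
Apr 1, 2013 → May 1, 2013: 30 days (April has 30).
May 1, 2013 → Jun 1, 2013: 31 days (May has 31).
Jun 1, 2013 → Jun 11, 2013: 10 days.
Total: 161 days.
161 mod 7 = 0, so Tuesday + 0 = Tuesday.

Tuesday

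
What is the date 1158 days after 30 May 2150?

+365 (one year) → May 30, 2151 (793 left).
+366 (one year; includes Feb 29, 2152) → May 30, 2152 (427 left).
+365 (one year) → May 30, 2153 (62 left).
May has 31 days: +2 → Jun 1, 2153 (60 left).
Jun has 30 days: +30 → Jul 1, 2153 (30 left).
+30 → Jul 31, 2153.

July 31, 2153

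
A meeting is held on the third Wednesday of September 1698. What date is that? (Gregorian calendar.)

September 1, 1698 is a Monday.
The first Wednesday is therefore September 3 (2 days later).
The third Wednesday is 3 + 2×7 = September 17.

September 17, 1698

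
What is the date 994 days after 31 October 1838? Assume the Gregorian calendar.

+365 (one year) → Oct 31, 1839 (629 left).
+366 (one year; includes Feb 29, 1840) → Oct 31, 1840 (263 left).
Oct has 31 days: +1 → Nov 1, 1840 (262 left).
Nov has 30 days: +30 → Dec 1, 1840 (232 left).
Dec has 31 days: +31 → Jan 1, 1841 (201 left).
Jan has 31 days: +31 → Feb 1, 1841 (170 left).
Feb has 28 days: +28 → Mar 1, 1841 (142 left).
Mar has 31 days: +31 → Apr 1, 1841 (111 left).
Apr has 30 days: +30 → May 1, 1841 (81 left).
May has 31 days: +31 → Jun 1, 1841 (50 left).
Jun has 30 days: +30 → Jul 1, 1841 (20 left).
+20 → Jul 21, 1841.

July 21, 1841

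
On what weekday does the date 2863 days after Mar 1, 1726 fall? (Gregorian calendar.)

First find the weekday of Mar 1, 1726. Doomsday rule: the anchor day for the 1700s is Sunday. For year 26: 26÷12 = 2 r 2, and 2÷4 = 0, so 2+2+0 = 4.
Sunday + 4 ≡ Thursday — that's 1726's doomsday.
In March the doomsday date is Mar 14.
Mar 1 is 13 days before Mar 14; 13 mod 7 = 6, so Thursday − 6 = Friday.
2863 mod 7 = 0, so 2863 days after a Friday is Friday + 0 = Friday.

Friday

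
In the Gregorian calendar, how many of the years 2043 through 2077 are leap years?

9

Multiples of 4 in [2043,2077]: 9.
Of those, multiples of 100: 0 (not leap unless ÷400).
Multiples of 400: 0.
Leap years = 9 − 0 + 0 = 9.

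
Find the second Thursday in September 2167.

September 1, 2167 is a Tuesday.
The first Thursday is therefore September 3 (2 days later).
The second Thursday is 3 + 1×7 = September 10.

September 10, 2167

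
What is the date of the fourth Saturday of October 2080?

October 1, 2080 is a Tuesday.
The first Saturday is therefore October 5 (4 days later).
The fourth Saturday is 5 + 3×7 = October 26.

October 26, 2080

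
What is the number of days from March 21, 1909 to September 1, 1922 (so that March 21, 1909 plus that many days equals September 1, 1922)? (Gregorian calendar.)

4912

Mar 21, 1909 → Mar 21, 1910: 365 days.
Mar 21, 1910 → Mar 21, 1911: 365 days.
Mar 21, 1911 → Mar 21, 1912: 366 days (Feb 29, 1912 is in that span).
Mar 21, 1912 → Mar 21, 1913: 365 days.
Mar 21, 1913 → Mar 21, 1914: 365 days.
Mar 21, 1914 → Mar 21, 1915: 365 days.
Mar 21, 1915 → Mar 21, 1916: 366 days (Feb 29, 1916 is in that span).
Mar 21, 1916 → Mar 21, 1917: 365 days.
Mar 21, 1917 → Mar 21, 1918: 365 days.
Mar 21, 1918 → Mar 21, 1919: 365 days.
Mar 21, 1919 → Mar 21, 1920: 366 days (Feb 29, 1920 is in that span).
Mar 21, 1920 → Mar 21, 1921: 365 days.
Mar 21, 1921 → Mar 21, 1922: 365 days.
Mar 21, 1922 → Apr 21, 1922: 31 days (March has 31).
Apr 21, 1922 → May 21, 1922: 30 days (April has 30).
May 21, 1922 → Jun 21, 1922: 31 days (May has 31).
Jun 21, 1922 → Jul 21, 1922: 30 days (June has 30).
Jul 21, 1922 → Aug 21, 1922: 31 days (July has 31).
Aug 21, 1922 → Sep 1, 1922: 11 days.
Total: 4912 days.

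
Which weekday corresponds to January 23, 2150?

Friday

Doomsday rule: the anchor day for the 2100s is Sunday. For year 50: 50÷12 = 4 r 2, and 2÷4 = 0, so 4+2+0 = 6.
Sunday + 6 ≡ Saturday — that's 2150's doomsday.
In January the doomsday date is Jan 3 (2150 is not a leap year).
Jan 23 is 20 days after Jan 3; 20 mod 7 = 6, so Saturday + 6 = Friday.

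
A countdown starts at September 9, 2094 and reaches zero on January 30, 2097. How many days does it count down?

Sep 9, 2094 → Sep 9, 2095: 365 days.
Sep 9, 2095 → Sep 9, 2096: 366 days (Feb 29, 2096 is in that span).
Sep 9, 2096 → Oct 9, 2096: 30 days (September has 30).
Oct 9, 2096 → Nov 9, 2096: 31 days (October has 31).
Nov 9, 2096 → Dec 9, 2096: 30 days (November has 30).
Dec 9, 2096 → Jan 9, 2097: 31 days (December has 31).
Jan 9, 2097 → Jan 30, 2097: 21 days.
Total: 874 days.

874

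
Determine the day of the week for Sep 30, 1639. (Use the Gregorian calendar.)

Friday

Doomsday rule: the anchor day for the 1600s is Tuesday. For year 39: 39÷12 = 3 r 3, and 3÷4 = 0, so 3+3+0 = 6.
Tuesday + 6 ≡ Monday — that's 1639's doomsday.
In September the doomsday date is Sep 5.
Sep 30 is 25 days after Sep 5; 25 mod 7 = 4, so Monday + 4 = Friday.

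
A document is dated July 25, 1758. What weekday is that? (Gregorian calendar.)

Tuesday

Doomsday rule: the anchor day for the 1700s is Sunday. For year 58: 58÷12 = 4 r 10, and 10÷4 = 2, so 4+10+2 = 16.
Sunday + 16 ≡ Tuesday — that's 1758's doomsday.
In July the doomsday date is Jul 11.
Jul 25 is 14 days after Jul 11; 14 mod 7 = 0, so Tuesday + 0 = Tuesday.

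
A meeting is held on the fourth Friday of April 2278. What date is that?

April 26, 2278

April 1, 2278 is a Monday.
The first Friday is therefore April 5 (4 days later).
The fourth Friday is 5 + 3×7 = April 26.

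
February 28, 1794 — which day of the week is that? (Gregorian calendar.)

Friday

Doomsday rule: the anchor day for the 1700s is Sunday. For year 94: 94÷12 = 7 r 10, and 10÷4 = 2, so 7+10+2 = 19.
Sunday + 19 ≡ Friday — that's 1794's doomsday.
In February the doomsday date is Feb 28 (1794 is not a leap year).
Feb 28 is the doomsday itself: Friday.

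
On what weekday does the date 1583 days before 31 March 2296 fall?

Monday

Mar 31, 2296 is a Tuesday.
1583 mod 7 = 1, so 1583 days before a Tuesday is Tuesday − 1 = Monday.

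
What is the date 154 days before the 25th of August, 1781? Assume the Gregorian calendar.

March 24, 1781

−25 → Jul 31, 1781 (end of Jul, 31 days; 129 left).
−31 → Jun 30, 1781 (end of Jun, 30 days; 98 left).
−30 → May 31, 1781 (end of May, 31 days; 68 left).
−31 → Apr 30, 1781 (end of Apr, 30 days; 37 left).
−30 → Mar 31, 1781 (end of Mar, 31 days; 7 left).
−7 → Mar 24, 1781.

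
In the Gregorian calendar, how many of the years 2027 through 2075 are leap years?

Multiples of 4 in [2027,2075]: 12.
Of those, multiples of 100: 0 (not leap unless ÷400).
Multiples of 400: 0.
Leap years = 12 − 0 + 0 = 12.

12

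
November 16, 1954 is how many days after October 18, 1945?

3316

Oct 18, 1945 → Oct 18, 1946: 365 days.
Oct 18, 1946 → Oct 18, 1947: 365 days.
Oct 18, 1947 → Oct 18, 1948: 366 days (Feb 29, 1948 is in that span).
Oct 18, 1948 → Oct 18, 1949: 365 days.
Oct 18, 1949 → Oct 18, 1950: 365 days.
Oct 18, 1950 → Oct 18, 1951: 365 days.
Oct 18, 1951 → Oct 18, 1952: 366 days (Feb 29, 1952 is in that span).
Oct 18, 1952 → Oct 18, 1953: 365 days.
Oct 18, 1953 → Nov 18, 1953: 31 days (October has 31).
Nov 18, 1953 → Dec 18, 1953: 30 days (November has 30).
Dec 18, 1953 → Jan 18, 1954: 31 days (December has 31).
Jan 18, 1954 → Feb 18, 1954: 31 days (January has 31).
Feb 18, 1954 → Mar 18, 1954: 28 days (February has 28).
Mar 18, 1954 → Apr 18, 1954: 31 days (March has 31).
Apr 18, 1954 → May 18, 1954: 30 days (April has 30).
May 18, 1954 → Jun 18, 1954: 31 days (May has 31).
Jun 18, 1954 → Jul 18, 1954: 30 days (June has 30).
Jul 18, 1954 → Aug 18, 1954: 31 days (July has 31).
Aug 18, 1954 → Sep 18, 1954: 31 days (August has 31).
Sep 18, 1954 → Oct 18, 1954: 30 days (September has 30).
Oct 18, 1954 → Nov 16, 1954: 29 days.
Total: 3316 days.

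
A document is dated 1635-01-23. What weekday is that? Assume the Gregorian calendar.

Doomsday rule: the anchor day for the 1600s is Tuesday. For year 35: 35÷12 = 2 r 11, and 11÷4 = 2, so 2+11+2 = 15.
Tuesday + 15 ≡ Wednesday — that's 1635's doomsday.
In January the doomsday date is Jan 3 (1635 is not a leap year).
Jan 23 is 20 days after Jan 3; 20 mod 7 = 6, so Wednesday + 6 = Tuesday.

Tuesday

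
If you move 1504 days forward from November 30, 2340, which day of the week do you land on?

Friday

Nov 30, 2340 is a Saturday.
1504 mod 7 = 6, so 1504 days after a Saturday is Saturday + 6 = Friday.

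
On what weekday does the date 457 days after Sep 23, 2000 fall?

First find the weekday of Sep 23, 2000. Doomsday rule: the anchor day for the 2000s is Tuesday. For year 00: 0÷12 = 0 r 0, and 0÷4 = 0, so 0+0+0 = 0.
Tuesday + 0 ≡ Tuesday — that's 2000's doomsday.
In September the doomsday date is Sep 5.
Sep 23 is 18 days after Sep 5; 18 mod 7 = 4, so Tuesday + 4 = Saturday.
457 mod 7 = 2, so 457 days after a Saturday is Saturday + 2 = Monday.

Monday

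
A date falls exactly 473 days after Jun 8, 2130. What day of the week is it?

First find the weekday of Jun 8, 2130. Doomsday rule: the anchor day for the 2100s is Sunday. For year 30: 30÷12 = 2 r 6, and 6÷4 = 1, so 2+6+1 = 9.
Sunday + 9 ≡ Tuesday — that's 2130's doomsday.
In June the doomsday date is Jun 6.
Jun 8 is 2 days after Jun 6; 2 mod 7 = 2, so Tuesday + 2 = Thursday.
473 mod 7 = 4, so 473 days after a Thursday is Thursday + 4 = Monday.

Monday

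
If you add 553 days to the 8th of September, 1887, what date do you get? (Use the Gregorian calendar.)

March 14, 1889

+366 (one year; includes Feb 29, 1888) → Sep 8, 1888 (187 left).
Sep has 30 days: +23 → Oct 1, 1888 (164 left).
Oct has 31 days: +31 → Nov 1, 1888 (133 left).
Nov has 30 days: +30 → Dec 1, 1888 (103 left).
Dec has 31 days: +31 → Jan 1, 1889 (72 left).
Jan has 31 days: +31 → Feb 1, 1889 (41 left).
Feb has 28 days: +28 → Mar 1, 1889 (13 left).
+13 → Mar 14, 1889.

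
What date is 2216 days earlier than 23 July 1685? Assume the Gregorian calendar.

−365 (one year) → Jul 23, 1684 (1851 left).
−366 (one year; includes Feb 29, 1684) → Jul 23, 1683 (1485 left).
−365 (one year) → Jul 23, 1682 (1120 left).
−365 (one year) → Jul 23, 1681 (755 left).
−365 (one year) → Jul 23, 1680 (390 left).
−23 → Jun 30, 1680 (end of Jun, 30 days; 367 left).
−30 → May 31, 1680 (end of May, 31 days; 337 left).
−31 → Apr 30, 1680 (end of Apr, 30 days; 306 left).
−30 → Mar 31, 1680 (end of Mar, 31 days; 276 left).
−31 → Feb 29, 1680 (end of Feb, 29 days; 245 left).
−29 → Jan 31, 1680 (end of Jan, 31 days; 216 left).
−31 → Dec 31, 1679 (end of Dec, 31 days; 185 left).
−31 → Nov 30, 1679 (end of Nov, 30 days; 154 left).
−30 → Oct 31, 1679 (end of Oct, 31 days; 124 left).
−31 → Sep 30, 1679 (end of Sep, 30 days; 93 left).
−30 → Aug 31, 1679 (end of Aug, 31 days; 63 left).
−31 → Jul 31, 1679 (end of Jul, 31 days; 32 left).
−31 → Jun 30, 1679 (end of Jun, 30 days; 1 left).
−1 → Jun 29, 1679.

June 29, 1679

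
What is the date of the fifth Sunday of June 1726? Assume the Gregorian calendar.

June 1, 1726 is a Saturday.
The first Sunday is therefore June 2 (1 days later).
The fifth Sunday is 2 + 4×7 = June 30.

June 30, 1726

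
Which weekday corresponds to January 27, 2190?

Wednesday

January 1, 2190 is a Friday.
Jan 1, 2190 → Jan 27, 2190: 26 days.
Total: 26 days.
26 mod 7 = 5, so Friday + 5 = Wednesday.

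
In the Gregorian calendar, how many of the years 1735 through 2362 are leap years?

152

Multiples of 4 in [1735,2362]: 157.
Of those, multiples of 100: 6 (not leap unless ÷400).
Multiples of 400: 1.
Leap years = 157 − 6 + 1 = 152.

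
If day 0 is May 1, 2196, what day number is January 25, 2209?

May 1, 2196 → May 1, 2197: 365 days.
May 1, 2197 → May 1, 2198: 365 days.
May 1, 2198 → May 1, 2199: 365 days.
May 1, 2199 → May 1, 2200: 365 days.
May 1, 2200 → May 1, 2201: 365 days.
May 1, 2201 → May 1, 2202: 365 days.
May 1, 2202 → May 1, 2203: 365 days.
May 1, 2203 → May 1, 2204: 366 days (Feb 29, 2204 is in that span).
May 1, 2204 → May 1, 2205: 365 days.
May 1, 2205 → May 1, 2206: 365 days.
May 1, 2206 → May 1, 2207: 365 days.
May 1, 2207 → May 1, 2208: 366 days (Feb 29, 2208 is in that span).
May 1, 2208 → Jun 1, 2208: 31 days (May has 31).
Jun 1, 2208 → Jul 1, 2208: 30 days (June has 30).
Jul 1, 2208 → Aug 1, 2208: 31 days (July has 31).
Aug 1, 2208 → Sep 1, 2208: 31 days (August has 31).
Sep 1, 2208 → Oct 1, 2208: 30 days (September has 30).
Oct 1, 2208 → Nov 1, 2208: 31 days (October has 31).
Nov 1, 2208 → Dec 1, 2208: 30 days (November has 30).
Dec 1, 2208 → Jan 1, 2209: 31 days (December has 31).
Jan 1, 2209 → Jan 25, 2209: 24 days.
Total: 4651 days.

4651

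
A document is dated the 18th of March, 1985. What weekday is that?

Monday

January 1, 1985 is a Tuesday.
Jan 1, 1985 → Feb 1, 1985: 31 days (January has 31).
Feb 1, 1985 → Mar 1, 1985: 28 days (February has 28).
Mar 1, 1985 → Mar 18, 1985: 17 days.
Total: 76 days.
76 mod 7 = 6, so Tuesday + 6 = Monday.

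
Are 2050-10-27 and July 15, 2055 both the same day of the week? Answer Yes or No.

Yes

From Oct 27, 2050 to Jul 15, 2055 is 1722 days.
1722 mod 7 = 0, so they are the same weekday.
(Oct 27, 2050 is a Thursday; Jul 15, 2055 is a Thursday.)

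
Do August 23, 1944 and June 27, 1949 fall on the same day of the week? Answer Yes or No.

From Aug 23, 1944 to Jun 27, 1949 is 1769 days.
1769 mod 7 = 5, so they are different weekdays.
(Aug 23, 1944 is a Wednesday; Jun 27, 1949 is a Monday.)

No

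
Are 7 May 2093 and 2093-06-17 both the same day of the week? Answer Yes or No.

No

From May 7, 2093 to Jun 17, 2093 is 41 days.
41 mod 7 = 6, so they are different weekdays.
(May 7, 2093 is a Thursday; Jun 17, 2093 is a Wednesday.)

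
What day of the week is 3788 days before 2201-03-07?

Friday

First find the weekday of Mar 7, 2201. Doomsday rule: the anchor day for the 2200s is Friday. For year 01: 1÷12 = 0 r 1, and 1÷4 = 0, so 0+1+0 = 1.
Friday + 1 ≡ Saturday — that's 2201's doomsday.
In March the doomsday date is Mar 14.
Mar 7 is 7 days before Mar 14; 7 mod 7 = 0, so Saturday − 0 = Saturday.
3788 mod 7 = 1, so 3788 days before a Saturday is Saturday − 1 = Friday.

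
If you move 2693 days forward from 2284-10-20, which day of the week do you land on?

First find the weekday of Oct 20, 2284. Doomsday rule: the anchor day for the 2200s is Friday. For year 84: 84÷12 = 7 r 0, and 0÷4 = 0, so 7+0+0 = 7.
Friday + 7 ≡ Friday — that's 2284's doomsday.
In October the doomsday date is Oct 10.
Oct 20 is 10 days after Oct 10; 10 mod 7 = 3, so Friday + 3 = Monday.
2693 mod 7 = 5, so 2693 days after a Monday is Monday + 5 = Saturday.

Saturday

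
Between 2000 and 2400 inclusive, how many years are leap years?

Multiples of 4 in [2000,2400]: 101.
Of those, multiples of 100: 5 (not leap unless ÷400).
Multiples of 400: 2.
Leap years = 101 − 5 + 2 = 98.

98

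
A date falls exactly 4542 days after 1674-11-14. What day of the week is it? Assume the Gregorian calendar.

Nov 14, 1674 is a Wednesday.
4542 mod 7 = 6, so 4542 days after a Wednesday is Wednesday + 6 = Tuesday.

Tuesday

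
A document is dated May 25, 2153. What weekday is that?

Friday

Doomsday rule: the anchor day for the 2100s is Sunday. For year 53: 53÷12 = 4 r 5, and 5÷4 = 1, so 4+5+1 = 10.
Sunday + 10 ≡ Wednesday — that's 2153's doomsday.
In May the doomsday date is May 9.
May 25 is 16 days after May 9; 16 mod 7 = 2, so Wednesday + 2 = Friday.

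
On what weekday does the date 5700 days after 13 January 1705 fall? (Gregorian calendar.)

First find the weekday of Jan 13, 1705. Doomsday rule: the anchor day for the 1700s is Sunday. For year 05: 5÷12 = 0 r 5, and 5÷4 = 1, so 0+5+1 = 6.
Sunday + 6 ≡ Saturday — that's 1705's doomsday.
In January the doomsday date is Jan 3 (1705 is not a leap year).
Jan 13 is 10 days after Jan 3; 10 mod 7 = 3, so Saturday + 3 = Tuesday.
5700 mod 7 = 2, so 5700 days after a Tuesday is Tuesday + 2 = Thursday.

Thursday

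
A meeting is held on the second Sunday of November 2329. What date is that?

November 1, 2329 is a Friday.
The first Sunday is therefore November 3 (2 days later).
The second Sunday is 3 + 1×7 = November 10.

November 10, 2329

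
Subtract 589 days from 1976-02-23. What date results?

July 14, 1974

−365 (one year) → Feb 23, 1975 (224 left).
−23 → Jan 31, 1975 (end of Jan, 31 days; 201 left).
−31 → Dec 31, 1974 (end of Dec, 31 days; 170 left).
−31 → Nov 30, 1974 (end of Nov, 30 days; 139 left).
−30 → Oct 31, 1974 (end of Oct, 31 days; 109 left).
−31 → Sep 30, 1974 (end of Sep, 30 days; 78 left).
−30 → Aug 31, 1974 (end of Aug, 31 days; 48 left).
−31 → Jul 31, 1974 (end of Jul, 31 days; 17 left).
−17 → Jul 14, 1974.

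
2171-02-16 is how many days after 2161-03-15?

3625

Mar 15, 2161 → Mar 15, 2162: 365 days.
Mar 15, 2162 → Mar 15, 2163: 365 days.
Mar 15, 2163 → Mar 15, 2164: 366 days (Feb 29, 2164 is in that span).
Mar 15, 2164 → Mar 15, 2165: 365 days.
Mar 15, 2165 → Mar 15, 2166: 365 days.
Mar 15, 2166 → Mar 15, 2167: 365 days.
Mar 15, 2167 → Mar 15, 2168: 366 days (Feb 29, 2168 is in that span).
Mar 15, 2168 → Mar 15, 2169: 365 days.
Mar 15, 2169 → Mar 15, 2170: 365 days.
Mar 15, 2170 → Apr 15, 2170: 31 days (March has 31).
Apr 15, 2170 → May 15, 2170: 30 days (April has 30).
May 15, 2170 → Jun 15, 2170: 31 days (May has 31).
Jun 15, 2170 → Jul 15, 2170: 30 days (June has 30).
Jul 15, 2170 → Aug 15, 2170: 31 days (July has 31).
Aug 15, 2170 → Sep 15, 2170: 31 days (August has 31).
Sep 15, 2170 → Oct 15, 2170: 30 days (September has 30).
Oct 15, 2170 → Nov 15, 2170: 31 days (October has 31).
Nov 15, 2170 → Dec 15, 2170: 30 days (November has 30).
Dec 15, 2170 → Jan 15, 2171: 31 days (December has 31).
Jan 15, 2171 → Feb 15, 2171: 31 days (January has 31).
Feb 15, 2171 → Feb 16, 2171: 1 days.
Total: 3625 days.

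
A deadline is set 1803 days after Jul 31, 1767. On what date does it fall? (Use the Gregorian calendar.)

+366 (one year; includes Feb 29, 1768) → Jul 31, 1768 (1437 left).
+365 (one year) → Jul 31, 1769 (1072 left).
+365 (one year) → Jul 31, 1770 (707 left).
+365 (one year) → Jul 31, 1771 (342 left).
Jul has 31 days: +1 → Aug 1, 1771 (341 left).
Aug has 31 days: +31 → Sep 1, 1771 (310 left).
Sep has 30 days: +30 → Oct 1, 1771 (280 left).
Oct has 31 days: +31 → Nov 1, 1771 (249 left).
Nov has 30 days: +30 → Dec 1, 1771 (219 left).
Dec has 31 days: +31 → Jan 1, 1772 (188 left).
Jan has 31 days: +31 → Feb 1, 1772 (157 left).
Feb has 29 days: +29 → Mar 1, 1772 (128 left).
Mar has 31 days: +31 → Apr 1, 1772 (97 left).
Apr has 30 days: +30 → May 1, 1772 (67 left).
May has 31 days: +31 → Jun 1, 1772 (36 left).
Jun has 30 days: +30 → Jul 1, 1772 (6 left).
+6 → Jul 7, 1772.

July 7, 1772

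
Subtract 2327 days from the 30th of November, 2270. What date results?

July 17, 2264

−365 (one year) → Nov 30, 2269 (1962 left).
−365 (one year) → Nov 30, 2268 (1597 left).
−366 (one year; includes Feb 29, 2268) → Nov 30, 2267 (1231 left).
−365 (one year) → Nov 30, 2266 (866 left).
−365 (one year) → Nov 30, 2265 (501 left).
−365 (one year) → Nov 30, 2264 (136 left).
−30 → Oct 31, 2264 (end of Oct, 31 days; 106 left).
−31 → Sep 30, 2264 (end of Sep, 30 days; 75 left).
−30 → Aug 31, 2264 (end of Aug, 31 days; 45 left).
−31 → Jul 31, 2264 (end of Jul, 31 days; 14 left).
−14 → Jul 17, 2264.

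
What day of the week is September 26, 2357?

Doomsday rule: the anchor day for the 2300s is Wednesday. For year 57: 57÷12 = 4 r 9, and 9÷4 = 2, so 4+9+2 = 15.
Wednesday + 15 ≡ Thursday — that's 2357's doomsday.
In September the doomsday date is Sep 5.
Sep 26 is 21 days after Sep 5; 21 mod 7 = 0, so Thursday + 0 = Thursday.

Thursday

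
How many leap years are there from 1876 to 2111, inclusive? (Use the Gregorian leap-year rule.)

Multiples of 4 in [1876,2111]: 59.
Of those, multiples of 100: 3 (not leap unless ÷400).
Multiples of 400: 1.
Leap years = 59 − 3 + 1 = 57.

57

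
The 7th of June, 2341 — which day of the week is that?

Doomsday rule: the anchor day for the 2300s is Wednesday. For year 41: 41÷12 = 3 r 5, and 5÷4 = 1, so 3+5+1 = 9.
Wednesday + 9 ≡ Friday — that's 2341's doomsday.
In June the doomsday date is Jun 6.
Jun 7 is 1 day after Jun 6; 1 mod 7 = 1, so Friday + 1 = Saturday.

Saturday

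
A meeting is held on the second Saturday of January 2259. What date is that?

January 8, 2259

January 1, 2259 is a Saturday.
The first Saturday is therefore January 1 (same day).
The second Saturday is 1 + 1×7 = January 8.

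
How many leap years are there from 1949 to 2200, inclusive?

Multiples of 4 in [1949,2200]: 63.
Of those, multiples of 100: 3 (not leap unless ÷400).
Multiples of 400: 1.
Leap years = 63 − 3 + 1 = 61.

61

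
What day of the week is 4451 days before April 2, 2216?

First find the weekday of Apr 2, 2216. Doomsday rule: the anchor day for the 2200s is Friday. For year 16: 16÷12 = 1 r 4, and 4÷4 = 1, so 1+4+1 = 6.
Friday + 6 ≡ Thursday — that's 2216's doomsday.
In April the doomsday date is Apr 4.
Apr 2 is 2 days before Apr 4; 2 mod 7 = 2, so Thursday − 2 = Tuesday.
4451 mod 7 = 6, so 4451 days before a Tuesday is Tuesday − 6 = Wednesday.

Wednesday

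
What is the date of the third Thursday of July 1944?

July 20, 1944

July 1, 1944 is a Saturday.
The first Thursday is therefore July 6 (5 days later).
The third Thursday is 6 + 2×7 = July 20.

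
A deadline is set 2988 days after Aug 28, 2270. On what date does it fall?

+365 (one year) → Aug 28, 2271 (2623 left).
+366 (one year; includes Feb 29, 2272) → Aug 28, 2272 (2257 left).
+365 (one year) → Aug 28, 2273 (1892 left).
+365 (one year) → Aug 28, 2274 (1527 left).
+365 (one year) → Aug 28, 2275 (1162 left).
+366 (one year; includes Feb 29, 2276) → Aug 28, 2276 (796 left).
+365 (one year) → Aug 28, 2277 (431 left).
+365 (one year) → Aug 28, 2278 (66 left).
Aug has 31 days: +4 → Sep 1, 2278 (62 left).
Sep has 30 days: +30 → Oct 1, 2278 (32 left).
Oct has 31 days: +31 → Nov 1, 2278 (1 left).
+1 → Nov 2, 2278.

November 2, 2278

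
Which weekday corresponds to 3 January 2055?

Sunday

Doomsday rule: the anchor day for the 2000s is Tuesday. For year 55: 55÷12 = 4 r 7, and 7÷4 = 1, so 4+7+1 = 12.
Tuesday + 12 ≡ Sunday — that's 2055's doomsday.
In January the doomsday date is Jan 3 (2055 is not a leap year).
Jan 3 is the doomsday itself: Sunday.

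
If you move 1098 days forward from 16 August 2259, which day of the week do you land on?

First find the weekday of Aug 16, 2259. Doomsday rule: the anchor day for the 2200s is Friday. For year 59: 59÷12 = 4 r 11, and 11÷4 = 2, so 4+11+2 = 17.
Friday + 17 ≡ Monday — that's 2259's doomsday.
In August the doomsday date is Aug 8.
Aug 16 is 8 days after Aug 8; 8 mod 7 = 1, so Monday + 1 = Tuesday.
1098 mod 7 = 6, so 1098 days after a Tuesday is Tuesday + 6 = Monday.

Monday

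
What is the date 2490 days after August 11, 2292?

June 6, 2299

+365 (one year) → Aug 11, 2293 (2125 left).
+365 (one year) → Aug 11, 2294 (1760 left).
+365 (one year) → Aug 11, 2295 (1395 left).
+366 (one year; includes Feb 29, 2296) → Aug 11, 2296 (1029 left).
+365 (one year) → Aug 11, 2297 (664 left).
+365 (one year) → Aug 11, 2298 (299 left).
Aug has 31 days: +21 → Sep 1, 2298 (278 left).
Sep has 30 days: +30 → Oct 1, 2298 (248 left).
Oct has 31 days: +31 → Nov 1, 2298 (217 left).
Nov has 30 days: +30 → Dec 1, 2298 (187 left).
Dec has 31 days: +31 → Jan 1, 2299 (156 left).
Jan has 31 days: +31 → Feb 1, 2299 (125 left).
Feb has 28 days: +28 → Mar 1, 2299 (97 left).
Mar has 31 days: +31 → Apr 1, 2299 (66 left).
Apr has 30 days: +30 → May 1, 2299 (36 left).
May has 31 days: +31 → Jun 1, 2299 (5 left).
+5 → Jun 6, 2299.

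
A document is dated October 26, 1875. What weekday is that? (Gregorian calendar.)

Tuesday

Doomsday rule: the anchor day for the 1800s is Friday. For year 75: 75÷12 = 6 r 3, and 3÷4 = 0, so 6+3+0 = 9.
Friday + 9 ≡ Sunday — that's 1875's doomsday.
In October the doomsday date is Oct 10.
Oct 26 is 16 days after Oct 10; 16 mod 7 = 2, so Sunday + 2 = Tuesday.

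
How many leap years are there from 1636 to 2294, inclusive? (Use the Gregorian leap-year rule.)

Multiples of 4 in [1636,2294]: 165.
Of those, multiples of 100: 6 (not leap unless ÷400).
Multiples of 400: 1.
Leap years = 165 − 6 + 1 = 160.

160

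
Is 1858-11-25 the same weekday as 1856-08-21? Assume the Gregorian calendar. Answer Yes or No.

From Aug 21, 1856 to Nov 25, 1858 is 826 days.
826 mod 7 = 0, so they are the same weekday.
(Aug 21, 1856 is a Thursday; Nov 25, 1858 is a Thursday.)

Yes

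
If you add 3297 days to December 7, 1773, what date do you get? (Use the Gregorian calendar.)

+365 (one year) → Dec 7, 1774 (2932 left).
+365 (one year) → Dec 7, 1775 (2567 left).
+366 (one year; includes Feb 29, 1776) → Dec 7, 1776 (2201 left).
+365 (one year) → Dec 7, 1777 (1836 left).
+365 (one year) → Dec 7, 1778 (1471 left).
+365 (one year) → Dec 7, 1779 (1106 left).
+366 (one year; includes Feb 29, 1780) → Dec 7, 1780 (740 left).
+365 (one year) → Dec 7, 1781 (375 left).
Dec has 31 days: +25 → Jan 1, 1782 (350 left).
Jan has 31 days: +31 → Feb 1, 1782 (319 left).
Feb has 28 days: +28 → Mar 1, 1782 (291 left).
Mar has 31 days: +31 → Apr 1, 1782 (260 left).
Apr has 30 days: +30 → May 1, 1782 (230 left).
May has 31 days: +31 → Jun 1, 1782 (199 left).
Jun has 30 days: +30 → Jul 1, 1782 (169 left).
Jul has 31 days: +31 → Aug 1, 1782 (138 left).
Aug has 31 days: +31 → Sep 1, 1782 (107 left).
Sep has 30 days: +30 → Oct 1, 1782 (77 left).
Oct has 31 days: +31 → Nov 1, 1782 (46 left).
Nov has 30 days: +30 → Dec 1, 1782 (16 left).
+16 → Dec 17, 1782.

December 17, 1782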